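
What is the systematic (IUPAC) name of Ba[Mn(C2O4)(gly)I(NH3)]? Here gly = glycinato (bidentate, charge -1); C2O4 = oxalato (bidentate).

barium ammine(glycinato)iodooxalatomanganate(II)

The 1 barium counter-ion carries a total charge of +2, so each complex ion is 2−.
Ligand charges: 1×iodo (-1 each), 1×glycinato (-1 each), 1×ammine (neutral), 1×oxalato (-2 each); total -4. So Mn + (-4) = 2−, giving Mn = +2.
Ligands are named alphabetically: ammine before glycinato before iodo before oxalato.
The complex ion is anionic, so manganese takes the -ate form manganate(II).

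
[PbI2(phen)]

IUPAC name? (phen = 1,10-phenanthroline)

There is no counter-ion, so the complex is neutral overall.
Ligand charges: 1×1,10-phenanthroline (neutral), 2×iodo (-1 each); total -2. So Pb + (-2) = 0, giving Pb = +2.
Ligands are named alphabetically: iodo before phenanthroline.

diiodo(1,10-phenanthroline)lead(II)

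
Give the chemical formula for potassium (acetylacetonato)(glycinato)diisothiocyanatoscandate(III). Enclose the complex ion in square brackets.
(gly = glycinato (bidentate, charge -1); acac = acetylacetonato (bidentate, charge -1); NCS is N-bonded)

K[Sc(acac)(gly)(NCS)2]

Ligands: 1 glycinato (gly, -1), 1 acetylacetonato (acac, -1), 2 isothiocyanato (NCS, -1). Ligand charge sum = -4.
With Sc in oxidation state +3, the complex ion is [Sc...]^1−.
Charge balance with potassium (+1) requires 1 complex ion per 1 potassium.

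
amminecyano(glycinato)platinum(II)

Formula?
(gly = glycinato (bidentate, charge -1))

[Pt(CN)(gly)(NH3)]

Ligands: 1 glycinato (gly, -1), 1 cyano (CN, -1), 1 ammine (NH3, neutral). Ligand charge sum = -2.
With Pt in oxidation state +2, the complex ion is [Pt...].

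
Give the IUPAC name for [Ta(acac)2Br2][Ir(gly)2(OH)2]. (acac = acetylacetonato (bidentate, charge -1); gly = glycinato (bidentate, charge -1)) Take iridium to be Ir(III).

Both ions are complex: the cation is named first with the plain metal name, the anion second with the -ate form; each ion's ligands are alphabetised independently.
Ir is given as +3; the anion's ligand charges sum to -4, so the complex anion is 1−.
A 1:1 salt means the cation carries the equal and opposite charge, 1+.
Cation: ligand charges sum to -4; for the ion to be 1+, Ta = +5.

bis(acetylacetonato)dibromotantalum(V) bis(glycinato)dihydroxoiridate(III)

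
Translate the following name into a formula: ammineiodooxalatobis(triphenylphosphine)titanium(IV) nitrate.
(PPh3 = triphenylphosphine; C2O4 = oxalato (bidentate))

[Ti(C2O4)I(NH3)(PPh3)2]NO3

Ligands: 2 triphenylphosphine (PPh3, neutral), 1 oxalato (C2O4, -2), 1 ammine (NH3, neutral), 1 iodo (I, -1). Ligand charge sum = -3.
With Ti in oxidation state +4, the complex ion is [Ti...]^1+.
Charge balance with nitrate (-1) requires 1 complex ion per 1 nitrate.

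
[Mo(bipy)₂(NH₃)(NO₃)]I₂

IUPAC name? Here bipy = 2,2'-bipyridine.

amminebis(2,2'-bipyridine)nitratomolybdenum(III) iodide

The 2 iodide counter-ions carry a total charge of -2, so each complex ion is 2+.
Ligand charges: 2×2,2'-bipyridine (neutral), 1×nitrato (-1 each), 1×ammine (neutral); total -1. So Mo + (-1) = 2+, giving Mo = +3.
Ligands are named alphabetically: ammine before bipyridine before nitrato.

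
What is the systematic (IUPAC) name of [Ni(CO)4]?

There is no counter-ion, so the complex is neutral overall.
Ligand charges: 4×carbonyl (neutral); total 0. So Ni + (0) = 0, giving Ni = 0.

tetracarbonylnickel(0)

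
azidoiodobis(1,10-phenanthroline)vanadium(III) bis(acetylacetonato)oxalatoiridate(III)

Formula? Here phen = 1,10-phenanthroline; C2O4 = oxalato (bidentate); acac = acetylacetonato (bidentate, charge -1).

Cation [V…]: ligand charges -2, V(III) ⇒ ion charge 1+.
Anion [Ir…]: ligand charges -4, Ir(III) ⇒ ion charge 1−.
One 1+ cation balances one 1− anion.

[VI(N3)(phen)2][Ir(acac)2(C2O4)]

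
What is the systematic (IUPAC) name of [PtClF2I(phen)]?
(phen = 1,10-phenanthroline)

chlorodifluoroiodo(1,10-phenanthroline)platinum(IV)

There is no counter-ion, so the complex is neutral overall.
Ligand charges: 1×iodo (-1 each), 2×fluoro (-1 each), 1×chloro (-1 each), 1×1,10-phenanthroline (neutral); total -4. So Pt + (-4) = 0, giving Pt = +4.
Ligands are named alphabetically: chloro before fluoro before iodo before phenanthroline.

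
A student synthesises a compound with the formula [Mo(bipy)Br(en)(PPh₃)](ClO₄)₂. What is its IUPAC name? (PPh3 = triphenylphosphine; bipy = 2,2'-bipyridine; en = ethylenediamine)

The 2 perchlorate counter-ions carry a total charge of -2, so each complex ion is 2+.
Ligand charges: 1×triphenylphosphine (neutral), 1×bromo (-1 each), 1×2,2'-bipyridine (neutral), 1×ethylenediamine (neutral); total -1. So Mo + (-1) = 2+, giving Mo = +3.
Ligands are named alphabetically: bipyridine before bromo before ethylenediamine before triphenylphosphine.

(2,2'-bipyridine)bromo(ethylenediamine)(triphenylphosphine)molybdenum(III) perchlorate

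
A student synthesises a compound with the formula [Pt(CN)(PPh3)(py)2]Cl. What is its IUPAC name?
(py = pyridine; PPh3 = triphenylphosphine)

The 1 chloride counter-ion carries a total charge of -1, so each complex ion is 1+.
Ligand charges: 1×cyano (-1 each), 2×pyridine (neutral), 1×triphenylphosphine (neutral); total -1. So Pt + (-1) = 1+, giving Pt = +2.
Ligands are named alphabetically: cyano before pyridine before triphenylphosphine.

cyanobis(pyridine)(triphenylphosphine)platinum(II) chloride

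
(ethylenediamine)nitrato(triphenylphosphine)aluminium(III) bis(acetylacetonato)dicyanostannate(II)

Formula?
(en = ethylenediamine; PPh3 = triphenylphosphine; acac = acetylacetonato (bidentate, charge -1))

Cation [Al…]: ligand charges -1, Al(III) ⇒ ion charge 2+.
Anion [Sn…]: ligand charges -4, Sn(II) ⇒ ion charge 2−.
One 2+ cation balances one 2− anion.

[Al(en)(NO3)(PPh3)][Sn(acac)2(CN)2]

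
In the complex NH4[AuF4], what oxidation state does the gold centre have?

1 ammonium outside the brackets (+1 each) → the complex ion is 1−.
Ligand charges: 4×F = -4; sum -4.
Au + (-4) = 1− ⇒ Au is +3.

+3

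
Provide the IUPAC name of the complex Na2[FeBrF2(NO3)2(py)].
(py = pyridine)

sodium bromodifluorodinitrato(pyridine)ferrate(III)

The 2 sodium counter-ions carry a total charge of +2, so each complex ion is 2−.
Ligand charges: 2×nitrato (-1 each), 1×bromo (-1 each), 1×pyridine (neutral), 2×fluoro (-1 each); total -5. So Fe + (-5) = 2−, giving Fe = +3.
Ligands are named alphabetically: bromo before fluoro before nitrato before pyridine.
The complex ion is anionic, so iron takes the -ate form ferrate(III).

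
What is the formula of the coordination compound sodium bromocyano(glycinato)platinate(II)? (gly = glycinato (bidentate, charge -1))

Na[PtBr(CN)(gly)]

Ligands: 1 cyano (CN, -1), 1 glycinato (gly, -1), 1 bromo (Br, -1). Ligand charge sum = -3.
With Pt in oxidation state +2, the complex ion is [Pt...]^1−.
Charge balance with sodium (+1) requires 1 complex ion per 1 sodium.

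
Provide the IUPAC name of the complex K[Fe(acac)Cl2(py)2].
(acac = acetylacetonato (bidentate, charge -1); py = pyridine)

The 1 potassium counter-ion carries a total charge of +1, so each complex ion is 1−.
Ligand charges: 1×acetylacetonato (-1 each), 2×chloro (-1 each), 2×pyridine (neutral); total -3. So Fe + (-3) = 1−, giving Fe = +2.
Ligands are named alphabetically: acetylacetonato before chloro before pyridine.
The complex ion is anionic, so iron takes the -ate form ferrate(II).

potassium (acetylacetonato)dichlorobis(pyridine)ferrate(II)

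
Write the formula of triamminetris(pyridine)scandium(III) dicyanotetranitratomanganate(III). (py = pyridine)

[Sc(NH3)3(py)3][Mn(CN)2(NO3)4]

Cation [Sc…]: ligand charges 0, Sc(III) ⇒ ion charge 3+.
Anion [Mn…]: ligand charges -6, Mn(III) ⇒ ion charge 3−.
One 3+ cation balances one 3− anion.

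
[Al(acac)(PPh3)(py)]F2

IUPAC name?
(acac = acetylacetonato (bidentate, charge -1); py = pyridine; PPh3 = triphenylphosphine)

The 2 fluoride counter-ions carry a total charge of -2, so each complex ion is 2+.
Ligand charges: 1×acetylacetonato (-1 each), 1×pyridine (neutral), 1×triphenylphosphine (neutral); total -1. So Al + (-1) = 2+, giving Al = +3.
Ligands are named alphabetically: acetylacetonato before pyridine before triphenylphosphine.

(acetylacetonato)(pyridine)(triphenylphosphine)aluminium(III) fluoride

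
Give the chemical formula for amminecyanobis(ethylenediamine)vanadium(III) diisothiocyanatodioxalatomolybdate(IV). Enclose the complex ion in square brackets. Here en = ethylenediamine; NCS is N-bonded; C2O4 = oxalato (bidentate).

Cation [V…]: ligand charges -1, V(III) ⇒ ion charge 2+.
Anion [Mo…]: ligand charges -6, Mo(IV) ⇒ ion charge 2−.
One 2+ cation balances one 2− anion.

[V(CN)(en)2(NH3)][Mo(C2O4)2(NCS)2]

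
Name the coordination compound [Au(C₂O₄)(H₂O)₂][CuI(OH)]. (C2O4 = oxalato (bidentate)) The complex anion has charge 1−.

Both ions are complex: the cation is named first with the plain metal name, the anion second with the -ate form; each ion's ligands are alphabetised independently.
The complex anion is given as 1−; its ligand charges sum to -2, so Cu = +1.
A 1:1 salt means the cation carries the equal and opposite charge, 1+.
Cation: ligand charges sum to -2; for the ion to be 1+, Au = +3.

diaquaoxalatogold(III) hydroxoiodocuprate(I)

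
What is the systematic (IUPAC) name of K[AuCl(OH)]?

The 1 potassium counter-ion carries a total charge of +1, so each complex ion is 1−.
Ligand charges: 1×hydroxo (-1 each), 1×chloro (-1 each); total -2. So Au + (-2) = 1−, giving Au = +1.
Ligands are named alphabetically: chloro before hydroxo.
The complex ion is anionic, so gold takes the -ate form aurate(I).

potassium chlorohydroxoaurate(I)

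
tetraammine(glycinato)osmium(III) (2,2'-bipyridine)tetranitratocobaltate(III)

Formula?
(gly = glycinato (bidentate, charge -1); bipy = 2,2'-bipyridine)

Cation [Os…]: ligand charges -1, Os(III) ⇒ ion charge 2+.
Anion [Co…]: ligand charges -4, Co(III) ⇒ ion charge 1−.
One 2+ cation requires 2 of the 1− anion.

[Os(gly)(NH3)4][Co(bipy)(NO3)4]2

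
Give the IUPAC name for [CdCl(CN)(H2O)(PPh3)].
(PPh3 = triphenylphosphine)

There is no counter-ion, so the complex is neutral overall.
Ligand charges: 1×triphenylphosphine (neutral), 1×cyano (-1 each), 1×chloro (-1 each), 1×aqua (neutral); total -2. So Cd + (-2) = 0, giving Cd = +2.
Ligands are named alphabetically: aqua before chloro before cyano before triphenylphosphine.

aquachlorocyano(triphenylphosphine)cadmium(II)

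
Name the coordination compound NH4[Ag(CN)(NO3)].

The 1 ammonium counter-ion carries a total charge of +1, so each complex ion is 1−.
Ligand charges: 1×cyano (-1 each), 1×nitrato (-1 each); total -2. So Ag + (-2) = 1−, giving Ag = +1.
Ligands are named alphabetically: cyano before nitrato.
The complex ion is anionic, so silver takes the -ate form argentate(I).

ammonium cyanonitratoargentate(I)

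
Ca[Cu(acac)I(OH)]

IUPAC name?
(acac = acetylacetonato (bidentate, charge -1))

The 1 calcium counter-ion carries a total charge of +2, so each complex ion is 2−.
Ligand charges: 1×acetylacetonato (-1 each), 1×iodo (-1 each), 1×hydroxo (-1 each); total -3. So Cu + (-3) = 2−, giving Cu = +1.
Ligands are named alphabetically: acetylacetonato before hydroxo before iodo.
The complex ion is anionic, so copper takes the -ate form cuprate(I).

calcium (acetylacetonato)hydroxoiodocuprate(I)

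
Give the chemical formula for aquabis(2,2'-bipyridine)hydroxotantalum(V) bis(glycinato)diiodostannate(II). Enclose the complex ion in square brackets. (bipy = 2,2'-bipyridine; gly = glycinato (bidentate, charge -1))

[Ta(bipy)2(H2O)(OH)][Sn(gly)2I2]2

Cation [Ta…]: ligand charges -1, Ta(V) ⇒ ion charge 4+.
Anion [Sn…]: ligand charges -4, Sn(II) ⇒ ion charge 2−.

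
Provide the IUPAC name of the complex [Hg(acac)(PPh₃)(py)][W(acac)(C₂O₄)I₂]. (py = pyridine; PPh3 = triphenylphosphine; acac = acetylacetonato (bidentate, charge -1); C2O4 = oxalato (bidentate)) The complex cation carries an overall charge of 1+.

(acetylacetonato)(pyridine)(triphenylphosphine)mercury(II) (acetylacetonato)diiodooxalatotungstate(IV)

The complex cation is given as 1+; its ligand charges sum to -1, so Hg = +2.
A 1:1 salt means the anion carries the equal and opposite charge, 1−.
Anion: ligand charges sum to -5; for the ion to be 1−, W = +4.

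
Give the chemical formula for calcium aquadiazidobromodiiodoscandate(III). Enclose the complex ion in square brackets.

Ligands: 2 iodo (I, -1), 2 azido (N3, -1), 1 bromo (Br, -1), 1 aqua (H2O, neutral). Ligand charge sum = -5.
With Sc in oxidation state +3, the complex ion is [Sc...]^2−.
Charge balance with calcium (+2) requires 1 complex ion per 1 calcium.

Ca[ScBr(H2O)I2(N3)2]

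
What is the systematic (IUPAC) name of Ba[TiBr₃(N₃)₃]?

The 1 barium counter-ion carries a total charge of +2, so each complex ion is 2−.
Ligand charges: 3×azido (-1 each), 3×bromo (-1 each); total -6. So Ti + (-6) = 2−, giving Ti = +4.
The complex ion is anionic, so titanium takes the -ate form titanate(IV).

barium triazidotribromotitanate(IV)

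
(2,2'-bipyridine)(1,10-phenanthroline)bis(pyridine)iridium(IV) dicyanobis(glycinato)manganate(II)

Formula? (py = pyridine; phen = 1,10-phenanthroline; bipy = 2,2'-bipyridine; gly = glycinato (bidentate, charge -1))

[Ir(bipy)(phen)(py)2][Mn(CN)2(gly)2]2

Cation [Ir…]: ligand charges 0, Ir(IV) ⇒ ion charge 4+.
Anion [Mn…]: ligand charges -4, Mn(II) ⇒ ion charge 2−.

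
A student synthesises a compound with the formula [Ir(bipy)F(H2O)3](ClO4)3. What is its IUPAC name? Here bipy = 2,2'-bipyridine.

The 3 perchlorate counter-ions carry a total charge of -3, so each complex ion is 3+.
Ligand charges: 1×fluoro (-1 each), 3×aqua (neutral), 1×2,2'-bipyridine (neutral); total -1. So Ir + (-1) = 3+, giving Ir = +4.
Ligands are named alphabetically: aqua before bipyridine before fluoro.

triaqua(2,2'-bipyridine)fluoroiridium(IV) perchlorate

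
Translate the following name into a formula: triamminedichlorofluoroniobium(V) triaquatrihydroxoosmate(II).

[NbCl2F(NH3)3][Os(H2O)3(OH)3]2

Cation [Nb…]: ligand charges -3, Nb(V) ⇒ ion charge 2+.
Anion [Os…]: ligand charges -3, Os(II) ⇒ ion charge 1−.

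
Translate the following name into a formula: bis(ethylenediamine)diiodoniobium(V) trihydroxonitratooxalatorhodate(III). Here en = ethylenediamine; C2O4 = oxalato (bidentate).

Cation [Nb…]: ligand charges -2, Nb(V) ⇒ ion charge 3+.
Anion [Rh…]: ligand charges -6, Rh(III) ⇒ ion charge 3−.
One 3+ cation balances one 3− anion.

[Nb(en)2I2][Rh(C2O4)(NO3)(OH)3]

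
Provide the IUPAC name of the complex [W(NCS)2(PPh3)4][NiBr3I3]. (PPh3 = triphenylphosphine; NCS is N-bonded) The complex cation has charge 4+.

Both ions are complex: the cation is named first with the plain metal name, the anion second with the -ate form; each ion's ligands are alphabetised independently.
The complex cation is given as 4+; its ligand charges sum to -2, so W = +6.
A 1:1 salt means the anion carries the equal and opposite charge, 4−.
Anion: ligand charges sum to -6; for the ion to be 4−, Ni = +2.

diisothiocyanatotetrakis(triphenylphosphine)tungsten(VI) tribromotriiodonickelate(II)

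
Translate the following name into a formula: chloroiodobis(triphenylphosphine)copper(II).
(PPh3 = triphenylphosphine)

[CuClI(PPh3)2]

Ligands: 2 triphenylphosphine (PPh3, neutral), 1 chloro (Cl, -1), 1 iodo (I, -1). Ligand charge sum = -2.
With Cu in oxidation state +2, the complex ion is [Cu...].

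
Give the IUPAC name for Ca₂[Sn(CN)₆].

calcium hexacyanostannate(II)

The 2 calcium counter-ions carry a total charge of +4, so each complex ion is 4−.
Ligand charges: 6×cyano (-1 each); total -6. So Sn + (-6) = 4−, giving Sn = +2.
The complex ion is anionic, so tin takes the -ate form stannate(II).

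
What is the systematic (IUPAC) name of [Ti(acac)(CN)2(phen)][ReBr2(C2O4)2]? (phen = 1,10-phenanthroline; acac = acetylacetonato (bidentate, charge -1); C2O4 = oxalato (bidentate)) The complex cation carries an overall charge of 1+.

(acetylacetonato)dicyano(1,10-phenanthroline)titanium(IV) dibromodioxalatorhenate(V)

The complex cation is given as 1+; its ligand charges sum to -3, so Ti = +4.
A 1:1 salt means the anion carries the equal and opposite charge, 1−.
Anion: ligand charges sum to -6; for the ion to be 1−, Re = +5.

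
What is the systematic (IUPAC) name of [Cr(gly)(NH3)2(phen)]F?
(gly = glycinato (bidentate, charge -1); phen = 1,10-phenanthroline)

The 1 fluoride counter-ion carries a total charge of -1, so each complex ion is 1+.
Ligand charges: 1×glycinato (-1 each), 1×1,10-phenanthroline (neutral), 2×ammine (neutral); total -1. So Cr + (-1) = 1+, giving Cr = +2.
Ligands are named alphabetically: ammine before glycinato before phenanthroline.

diammine(glycinato)(1,10-phenanthroline)chromium(II) fluoride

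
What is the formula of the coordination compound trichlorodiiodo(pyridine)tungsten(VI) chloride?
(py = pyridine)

[WCl3I2(py)]Cl

Ligands: 1 pyridine (py, neutral), 2 iodo (I, -1), 3 chloro (Cl, -1). Ligand charge sum = -5.
With W in oxidation state +6, the complex ion is [W...]^1+.
Charge balance with chloride (-1) requires 1 complex ion per 1 chloride.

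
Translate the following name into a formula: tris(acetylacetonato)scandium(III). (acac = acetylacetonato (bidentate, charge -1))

[Sc(acac)3]

Ligands: 3 acetylacetonato (acac, -1). Ligand charge sum = -3.
With Sc in oxidation state +3, the complex ion is [Sc...].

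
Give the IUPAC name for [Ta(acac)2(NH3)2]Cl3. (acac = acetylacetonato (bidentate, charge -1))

bis(acetylacetonato)diamminetantalum(V) chloride

The 3 chloride counter-ions carry a total charge of -3, so each complex ion is 3+.
Ligand charges: 2×ammine (neutral), 2×acetylacetonato (-1 each); total -2. So Ta + (-2) = 3+, giving Ta = +5.
Ligands are named alphabetically: acetylacetonato before ammine.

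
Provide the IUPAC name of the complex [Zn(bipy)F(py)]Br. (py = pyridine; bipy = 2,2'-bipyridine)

(2,2'-bipyridine)fluoro(pyridine)zinc(II) bromide

The 1 bromide counter-ion carries a total charge of -1, so each complex ion is 1+.
Ligand charges: 1×fluoro (-1 each), 1×pyridine (neutral), 1×2,2'-bipyridine (neutral); total -1. So Zn + (-1) = 1+, giving Zn = +2.
Ligands are named alphabetically: bipyridine before fluoro before pyridine.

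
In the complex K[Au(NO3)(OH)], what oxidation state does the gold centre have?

1 potassium outside the brackets (+1 each) → the complex ion is 1−.
Ligand charges: 1×NO3 = -1; 1×OH = -1; sum -2.
Au + (-2) = 1− ⇒ Au is +1.

+1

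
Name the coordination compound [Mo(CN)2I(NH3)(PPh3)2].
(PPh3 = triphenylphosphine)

There is no counter-ion, so the complex is neutral overall.
Ligand charges: 1×ammine (neutral), 2×triphenylphosphine (neutral), 1×iodo (-1 each), 2×cyano (-1 each); total -3. So Mo + (-3) = 0, giving Mo = +3.
Ligands are named alphabetically: ammine before cyano before iodo before triphenylphosphine.

amminedicyanoiodobis(triphenylphosphine)molybdenum(III)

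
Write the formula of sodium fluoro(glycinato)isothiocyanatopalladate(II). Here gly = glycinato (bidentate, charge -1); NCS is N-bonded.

Ligands: 1 fluoro (F, -1), 1 glycinato (gly, -1), 1 isothiocyanato (NCS, -1). Ligand charge sum = -3.
Charge balance with sodium (+1) requires 1 complex ion per 1 sodium.

Na[PdF(gly)(NCS)]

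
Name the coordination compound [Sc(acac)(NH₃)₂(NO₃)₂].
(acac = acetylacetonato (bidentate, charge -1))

(acetylacetonato)diamminedinitratoscandium(III)

There is no counter-ion, so the complex is neutral overall.
Ligand charges: 2×ammine (neutral), 1×acetylacetonato (-1 each), 2×nitrato (-1 each); total -3. So Sc + (-3) = 0, giving Sc = +3.
Ligands are named alphabetically: acetylacetonato before ammine before nitrato.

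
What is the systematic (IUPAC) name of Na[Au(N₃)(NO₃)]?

The 1 sodium counter-ion carries a total charge of +1, so each complex ion is 1−.
Ligand charges: 1×nitrato (-1 each), 1×azido (-1 each); total -2. So Au + (-2) = 1−, giving Au = +1.
Ligands are named alphabetically: azido before nitrato.
The complex ion is anionic, so gold takes the -ate form aurate(I).

sodium azidonitratoaurate(I)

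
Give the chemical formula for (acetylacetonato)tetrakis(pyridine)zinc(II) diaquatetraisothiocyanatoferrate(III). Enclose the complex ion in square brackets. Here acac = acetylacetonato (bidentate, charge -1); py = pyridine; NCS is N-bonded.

[Zn(acac)(py)4][Fe(H2O)2(NCS)4]

Cation [Zn…]: ligand charges -1, Zn(II) ⇒ ion charge 1+.
Anion [Fe…]: ligand charges -4, Fe(III) ⇒ ion charge 1−.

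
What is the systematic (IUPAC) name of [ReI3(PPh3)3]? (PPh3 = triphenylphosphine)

There is no counter-ion, so the complex is neutral overall.
Ligand charges: 3×triphenylphosphine (neutral), 3×iodo (-1 each); total -3. So Re + (-3) = 0, giving Re = +3.
Ligands are named alphabetically: iodo before triphenylphosphine.

triiodotris(triphenylphosphine)rhenium(III)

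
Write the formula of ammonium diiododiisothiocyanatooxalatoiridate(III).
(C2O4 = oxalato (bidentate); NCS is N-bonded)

Ligands: 2 iodo (I, -1), 1 oxalato (C2O4, -2), 2 isothiocyanato (NCS, -1). Ligand charge sum = -6.
With Ir in oxidation state +3, the complex ion is [Ir...]^3−.
Charge balance with ammonium (+1) requires 1 complex ion per 3 ammonium.

(NH4)3[Ir(C2O4)I2(NCS)2]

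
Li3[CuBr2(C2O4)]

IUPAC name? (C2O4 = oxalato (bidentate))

lithium dibromooxalatocuprate(I)

The 3 lithium counter-ions carry a total charge of +3, so each complex ion is 3−.
Ligand charges: 2×bromo (-1 each), 1×oxalato (-2 each); total -4. So Cu + (-4) = 3−, giving Cu = +1.
Ligands are named alphabetically: bromo before oxalato.
The complex ion is anionic, so copper takes the -ate form cuprate(I).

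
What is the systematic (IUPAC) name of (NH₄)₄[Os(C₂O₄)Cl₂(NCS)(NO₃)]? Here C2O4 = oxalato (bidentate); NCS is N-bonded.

ammonium dichloroisothiocyanatonitratooxalatoosmate(II)

The 4 ammonium counter-ions carry a total charge of +4, so each complex ion is 4−.
Ligand charges: 1×oxalato (-2 each), 1×isothiocyanato (-1 each), 2×chloro (-1 each), 1×nitrato (-1 each); total -6. So Os + (-6) = 4−, giving Os = +2.
Ligands are named alphabetically: chloro before isothiocyanato before nitrato before oxalato.
The complex ion is anionic, so osmium takes the -ate form osmate(II).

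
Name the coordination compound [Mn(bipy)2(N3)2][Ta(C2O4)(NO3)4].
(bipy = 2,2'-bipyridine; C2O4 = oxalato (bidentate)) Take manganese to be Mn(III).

Both ions are complex: the cation is named first with the plain metal name, the anion second with the -ate form; each ion's ligands are alphabetised independently.
Mn is given as +3; the cation's ligand charges sum to -2, so the complex cation is 1+.
A 1:1 salt means the anion carries the equal and opposite charge, 1−.
Anion: ligand charges sum to -6; for the ion to be 1−, Ta = +5.

diazidobis(2,2'-bipyridine)manganese(III) tetranitratooxalatotantalate(V)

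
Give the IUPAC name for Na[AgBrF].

sodium bromofluoroargentate(I)

The 1 sodium counter-ion carries a total charge of +1, so each complex ion is 1−.
Ligand charges: 1×bromo (-1 each), 1×fluoro (-1 each); total -2. So Ag + (-2) = 1−, giving Ag = +1.
Ligands are named alphabetically: bromo before fluoro.
The complex ion is anionic, so silver takes the -ate form argentate(I).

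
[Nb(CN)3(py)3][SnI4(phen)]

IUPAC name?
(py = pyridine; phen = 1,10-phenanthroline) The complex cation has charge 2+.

tricyanotris(pyridine)niobium(V) tetraiodo(1,10-phenanthroline)stannate(II)

Both ions are complex: the cation is named first with the plain metal name, the anion second with the -ate form; each ion's ligands are alphabetised independently.
The complex cation is given as 2+; its ligand charges sum to -3, so Nb = +5.
A 1:1 salt means the anion carries the equal and opposite charge, 2−.
Anion: ligand charges sum to -4; for the ion to be 2−, Sn = +2.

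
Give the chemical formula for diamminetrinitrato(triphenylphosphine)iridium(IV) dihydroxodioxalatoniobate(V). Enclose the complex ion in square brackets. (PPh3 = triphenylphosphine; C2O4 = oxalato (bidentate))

Cation [Ir…]: ligand charges -3, Ir(IV) ⇒ ion charge 1+.
Anion [Nb…]: ligand charges -6, Nb(V) ⇒ ion charge 1−.
One 1+ cation balances one 1− anion.

[Ir(NH3)2(NO3)3(PPh3)][Nb(C2O4)2(OH)2]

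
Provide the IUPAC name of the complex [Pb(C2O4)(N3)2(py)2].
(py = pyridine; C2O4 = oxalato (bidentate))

diazidooxalatobis(pyridine)lead(IV)

There is no counter-ion, so the complex is neutral overall.
Ligand charges: 2×pyridine (neutral), 2×azido (-1 each), 1×oxalato (-2 each); total -4. So Pb + (-4) = 0, giving Pb = +4.
Ligands are named alphabetically: azido before oxalato before pyridine.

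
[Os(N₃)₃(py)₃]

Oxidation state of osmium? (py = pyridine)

+3

No counter-ion: the bracketed complex is neutral.
Ligand charges: 3×py neutral; 3×N3 = -3; sum -3.
Os + (-3) = 0 ⇒ Os is +3.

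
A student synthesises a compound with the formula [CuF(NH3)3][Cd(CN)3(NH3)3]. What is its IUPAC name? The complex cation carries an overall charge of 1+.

triamminefluorocopper(II) triamminetricyanocadmate(II)

The complex cation is given as 1+; its ligand charges sum to -1, so Cu = +2.
A 1:1 salt means the anion carries the equal and opposite charge, 1−.
Anion: ligand charges sum to -3; for the ion to be 1−, Cd = +2.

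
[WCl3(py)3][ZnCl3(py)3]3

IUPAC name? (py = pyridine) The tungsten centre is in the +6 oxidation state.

trichlorotris(pyridine)tungsten(VI) trichlorotris(pyridine)zincate(II)

Both ions are complex: the cation is named first with the plain metal name, the anion second with the -ate form; each ion's ligands are alphabetised independently.
W is given as +6; the cation's ligand charges sum to -3, so the complex cation is 3+.
With 3 anions per cation, each anion must be 3/3 = 1−.
Anion: ligand charges sum to -3; for the ion to be 1−, Zn = +2.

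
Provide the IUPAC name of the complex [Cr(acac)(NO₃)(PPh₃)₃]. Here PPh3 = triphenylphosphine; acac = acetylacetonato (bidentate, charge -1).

There is no counter-ion, so the complex is neutral overall.
Ligand charges: 3×triphenylphosphine (neutral), 1×nitrato (-1 each), 1×acetylacetonato (-1 each); total -2. So Cr + (-2) = 0, giving Cr = +2.
Ligands are named alphabetically: acetylacetonato before nitrato before triphenylphosphine.

(acetylacetonato)nitratotris(triphenylphosphine)chromium(II)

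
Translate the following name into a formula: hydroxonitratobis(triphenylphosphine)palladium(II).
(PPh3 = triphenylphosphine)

Ligands: 2 triphenylphosphine (PPh3, neutral), 1 hydroxo (OH, -1), 1 nitrato (NO3, -1). Ligand charge sum = -2.
With Pd in oxidation state +2, the complex ion is [Pd...].

[Pd(NO3)(OH)(PPh3)2]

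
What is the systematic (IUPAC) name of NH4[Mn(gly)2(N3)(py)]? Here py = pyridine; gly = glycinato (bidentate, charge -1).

The 1 ammonium counter-ion carries a total charge of +1, so each complex ion is 1−.
Ligand charges: 1×pyridine (neutral), 2×glycinato (-1 each), 1×azido (-1 each); total -3. So Mn + (-3) = 1−, giving Mn = +2.
The complex ion is anionic, so manganese takes the -ate form manganate(II).

ammonium azidobis(glycinato)(pyridine)manganate(II)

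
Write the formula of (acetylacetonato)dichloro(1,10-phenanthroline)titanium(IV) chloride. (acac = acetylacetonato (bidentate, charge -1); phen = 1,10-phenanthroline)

[Ti(acac)Cl2(phen)]Cl

Ligands: 1 acetylacetonato (acac, -1), 2 chloro (Cl, -1), 1 1,10-phenanthroline (phen, neutral). Ligand charge sum = -3.
With Ti in oxidation state +4, the complex ion is [Ti...]^1+.
Charge balance with chloride (-1) requires 1 complex ion per 1 chloride.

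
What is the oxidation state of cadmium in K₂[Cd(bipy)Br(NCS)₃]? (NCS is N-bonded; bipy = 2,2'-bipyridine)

+2

2 potassium outside the brackets (+1 each) → the complex ion is 2−.
Ligand charges: 3×NCS = -3; 1×bipy neutral; 1×Br = -1; sum -4.
Cd + (-4) = 2− ⇒ Cd is +2.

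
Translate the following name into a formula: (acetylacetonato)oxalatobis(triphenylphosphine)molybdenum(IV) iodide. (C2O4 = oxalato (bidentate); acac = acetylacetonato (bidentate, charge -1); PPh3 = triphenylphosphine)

Ligands: 1 oxalato (C2O4, -2), 1 acetylacetonato (acac, -1), 2 triphenylphosphine (PPh3, neutral). Ligand charge sum = -3.
With Mo in oxidation state +4, the complex ion is [Mo...]^1+.
Charge balance with iodide (-1) requires 1 complex ion per 1 iodide.

[Mo(acac)(C2O4)(PPh3)2]I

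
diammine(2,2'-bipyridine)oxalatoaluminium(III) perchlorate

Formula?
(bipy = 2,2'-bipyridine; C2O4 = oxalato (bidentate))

Ligands: 2 ammine (NH3, neutral), 1 2,2'-bipyridine (bipy, neutral), 1 oxalato (C2O4, -2). Ligand charge sum = -2.
With Al in oxidation state +3, the complex ion is [Al...]^1+.
Charge balance with perchlorate (-1) requires 1 complex ion per 1 perchlorate.

[Al(bipy)(C2O4)(NH3)2]ClO4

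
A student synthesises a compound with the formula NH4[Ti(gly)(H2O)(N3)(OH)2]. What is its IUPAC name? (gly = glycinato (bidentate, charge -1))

The 1 ammonium counter-ion carries a total charge of +1, so each complex ion is 1−.
Ligand charges: 2×hydroxo (-1 each), 1×aqua (neutral), 1×glycinato (-1 each), 1×azido (-1 each); total -4. So Ti + (-4) = 1−, giving Ti = +3.
Ligands are named alphabetically: aqua before azido before glycinato before hydroxo.
The complex ion is anionic, so titanium takes the -ate form titanate(III).

ammonium aquaazido(glycinato)dihydroxotitanate(III)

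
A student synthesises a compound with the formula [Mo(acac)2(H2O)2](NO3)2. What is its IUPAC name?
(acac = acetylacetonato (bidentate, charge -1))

bis(acetylacetonato)diaquamolybdenum(IV) nitrate

The 2 nitrate counter-ions carry a total charge of -2, so each complex ion is 2+.
Ligand charges: 2×aqua (neutral), 2×acetylacetonato (-1 each); total -2. So Mo + (-2) = 2+, giving Mo = +4.
Ligands are named alphabetically: acetylacetonato before aqua.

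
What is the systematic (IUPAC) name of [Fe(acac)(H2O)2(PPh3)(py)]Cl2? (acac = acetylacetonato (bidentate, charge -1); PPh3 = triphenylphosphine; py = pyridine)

The 2 chloride counter-ions carry a total charge of -2, so each complex ion is 2+.
Ligand charges: 1×acetylacetonato (-1 each), 1×triphenylphosphine (neutral), 1×pyridine (neutral), 2×aqua (neutral); total -1. So Fe + (-1) = 2+, giving Fe = +3.
Ligands are named alphabetically: acetylacetonato before aqua before pyridine before triphenylphosphine.

(acetylacetonato)diaqua(pyridine)(triphenylphosphine)iron(III) chloride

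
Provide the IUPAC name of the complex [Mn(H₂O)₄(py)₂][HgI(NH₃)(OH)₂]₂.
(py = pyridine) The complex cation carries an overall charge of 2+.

tetraaquabis(pyridine)manganese(II) amminedihydroxoiodomercurate(II)

Both ions are complex: the cation is named first with the plain metal name, the anion second with the -ate form; each ion's ligands are alphabetised independently.
The complex cation is given as 2+; its ligand charges sum to 0, so Mn = +2.
With 2 anions per cation, each anion must be 2/2 = 1−.
Anion: ligand charges sum to -3; for the ion to be 1−, Hg = +2.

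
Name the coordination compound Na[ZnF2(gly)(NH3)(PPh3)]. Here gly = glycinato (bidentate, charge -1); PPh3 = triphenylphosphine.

sodium amminedifluoro(glycinato)(triphenylphosphine)zincate(II)

The 1 sodium counter-ion carries a total charge of +1, so each complex ion is 1−.
Ligand charges: 1×ammine (neutral), 1×glycinato (-1 each), 1×triphenylphosphine (neutral), 2×fluoro (-1 each); total -3. So Zn + (-3) = 1−, giving Zn = +2.
Ligands are named alphabetically: ammine before fluoro before glycinato before triphenylphosphine.
The complex ion is anionic, so zinc takes the -ate form zincate(II).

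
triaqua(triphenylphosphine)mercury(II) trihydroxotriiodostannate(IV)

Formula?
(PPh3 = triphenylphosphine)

Cation [Hg…]: ligand charges 0, Hg(II) ⇒ ion charge 2+.
Anion [Sn…]: ligand charges -6, Sn(IV) ⇒ ion charge 2−.
One 2+ cation balances one 2− anion.

[Hg(H2O)3(PPh3)][SnI3(OH)3]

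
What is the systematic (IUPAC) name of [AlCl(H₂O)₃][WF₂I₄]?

Aluminium is always +3 in its complexes; the cation's ligand charges sum to -1, so the complex cation is 2+.
A 1:1 salt means the anion carries the equal and opposite charge, 2−.
Anion: ligand charges sum to -6; for the ion to be 2−, W = +4.

triaquachloroaluminium(III) difluorotetraiodotungstate(IV)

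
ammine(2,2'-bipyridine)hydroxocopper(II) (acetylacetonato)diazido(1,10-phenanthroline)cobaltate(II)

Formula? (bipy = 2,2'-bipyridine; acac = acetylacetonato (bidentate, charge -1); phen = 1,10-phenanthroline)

[Cu(bipy)(NH3)(OH)][Co(acac)(N3)2(phen)]

Cation [Cu…]: ligand charges -1, Cu(II) ⇒ ion charge 1+.
Anion [Co…]: ligand charges -3, Co(II) ⇒ ion charge 1−.
One 1+ cation balances one 1− anion.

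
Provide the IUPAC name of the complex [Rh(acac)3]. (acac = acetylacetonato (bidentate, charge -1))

There is no counter-ion, so the complex is neutral overall.
Ligand charges: 3×acetylacetonato (-1 each); total -3. So Rh + (-3) = 0, giving Rh = +3.

tris(acetylacetonato)rhodium(III)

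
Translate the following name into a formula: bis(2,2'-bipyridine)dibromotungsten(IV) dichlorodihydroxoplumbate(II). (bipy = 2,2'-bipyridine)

[W(bipy)2Br2][PbCl2(OH)2]

Cation [W…]: ligand charges -2, W(IV) ⇒ ion charge 2+.
Anion [Pb…]: ligand charges -4, Pb(II) ⇒ ion charge 2−.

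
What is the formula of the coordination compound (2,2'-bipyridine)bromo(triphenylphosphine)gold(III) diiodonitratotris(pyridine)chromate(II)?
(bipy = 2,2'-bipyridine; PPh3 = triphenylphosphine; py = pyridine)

[Au(bipy)Br(PPh3)][CrI2(NO3)(py)3]2

Cation [Au…]: ligand charges -1, Au(III) ⇒ ion charge 2+.
Anion [Cr…]: ligand charges -3, Cr(II) ⇒ ion charge 1−.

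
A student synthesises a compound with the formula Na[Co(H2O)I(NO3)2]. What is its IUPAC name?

sodium aquaiododinitratocobaltate(II)

The 1 sodium counter-ion carries a total charge of +1, so each complex ion is 1−.
Ligand charges: 1×iodo (-1 each), 2×nitrato (-1 each), 1×aqua (neutral); total -3. So Co + (-3) = 1−, giving Co = +2.
The complex ion is anionic, so cobalt takes the -ate form cobaltate(II).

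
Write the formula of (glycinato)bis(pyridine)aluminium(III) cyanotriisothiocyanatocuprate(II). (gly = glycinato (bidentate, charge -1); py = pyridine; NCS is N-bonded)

[Al(gly)(py)2][Cu(CN)(NCS)3]

Cation [Al…]: ligand charges -1, Al(III) ⇒ ion charge 2+.
Anion [Cu…]: ligand charges -4, Cu(II) ⇒ ion charge 2−.
One 2+ cation balances one 2− anion.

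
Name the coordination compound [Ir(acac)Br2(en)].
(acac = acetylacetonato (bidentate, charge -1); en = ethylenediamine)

(acetylacetonato)dibromo(ethylenediamine)iridium(III)

There is no counter-ion, so the complex is neutral overall.
Ligand charges: 1×acetylacetonato (-1 each), 1×ethylenediamine (neutral), 2×bromo (-1 each); total -3. So Ir + (-3) = 0, giving Ir = +3.
Ligands are named alphabetically: acetylacetonato before bromo before ethylenediamine.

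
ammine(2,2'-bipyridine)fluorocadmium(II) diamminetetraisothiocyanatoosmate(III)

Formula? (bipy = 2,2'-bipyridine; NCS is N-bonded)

Cation [Cd…]: ligand charges -1, Cd(II) ⇒ ion charge 1+.
Anion [Os…]: ligand charges -4, Os(III) ⇒ ion charge 1−.

[Cd(bipy)F(NH3)][Os(NCS)4(NH3)2]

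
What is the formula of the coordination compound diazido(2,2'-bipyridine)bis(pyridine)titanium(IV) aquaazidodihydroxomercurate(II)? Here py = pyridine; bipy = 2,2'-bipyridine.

Cation [Ti…]: ligand charges -2, Ti(IV) ⇒ ion charge 2+.
Anion [Hg…]: ligand charges -3, Hg(II) ⇒ ion charge 1−.
One 2+ cation requires 2 of the 1− anion.

[Ti(bipy)(N3)2(py)2][Hg(H2O)(N3)(OH)2]2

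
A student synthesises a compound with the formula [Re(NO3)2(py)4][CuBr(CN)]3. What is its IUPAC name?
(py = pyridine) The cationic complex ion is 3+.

Both ions are complex: the cation is named first with the plain metal name, the anion second with the -ate form; each ion's ligands are alphabetised independently.
The complex cation is given as 3+; its ligand charges sum to -2, so Re = +5.
With 3 anions per cation, each anion must be 3/3 = 1−.
Anion: ligand charges sum to -2; for the ion to be 1−, Cu = +1.

dinitratotetrakis(pyridine)rhenium(V) bromocyanocuprate(I)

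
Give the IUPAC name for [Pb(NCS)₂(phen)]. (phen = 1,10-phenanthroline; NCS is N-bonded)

diisothiocyanato(1,10-phenanthroline)lead(II)

There is no counter-ion, so the complex is neutral overall.
Ligand charges: 1×1,10-phenanthroline (neutral), 2×isothiocyanato (-1 each); total -2. So Pb + (-2) = 0, giving Pb = +2.
Ligands are named alphabetically: isothiocyanato before phenanthroline.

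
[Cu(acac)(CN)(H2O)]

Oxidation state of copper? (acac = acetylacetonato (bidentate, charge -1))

No counter-ion: the bracketed complex is neutral.
Ligand charges: 1×H2O neutral; 1×acac = -1; 1×CN = -1; sum -2.
Cu + (-2) = 0 ⇒ Cu is +2.

+2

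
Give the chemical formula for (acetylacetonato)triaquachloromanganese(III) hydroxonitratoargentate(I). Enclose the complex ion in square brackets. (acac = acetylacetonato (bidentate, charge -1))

Cation [Mn…]: ligand charges -2, Mn(III) ⇒ ion charge 1+.
Anion [Ag…]: ligand charges -2, Ag(I) ⇒ ion charge 1−.
One 1+ cation balances one 1− anion.

[Mn(acac)Cl(H2O)3][Ag(NO3)(OH)]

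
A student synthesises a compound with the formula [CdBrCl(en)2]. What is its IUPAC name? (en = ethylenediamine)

There is no counter-ion, so the complex is neutral overall.
Ligand charges: 1×chloro (-1 each), 2×ethylenediamine (neutral), 1×bromo (-1 each); total -2. So Cd + (-2) = 0, giving Cd = +2.
Ligands are named alphabetically: bromo before chloro before ethylenediamine.

bromochlorobis(ethylenediamine)cadmium(II)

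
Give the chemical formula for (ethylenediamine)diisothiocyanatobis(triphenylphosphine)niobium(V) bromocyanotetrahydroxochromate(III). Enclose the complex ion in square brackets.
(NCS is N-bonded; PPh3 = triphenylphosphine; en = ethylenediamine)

[Nb(en)(NCS)2(PPh3)2][CrBr(CN)(OH)4]

Cation [Nb…]: ligand charges -2, Nb(V) ⇒ ion charge 3+.
Anion [Cr…]: ligand charges -6, Cr(III) ⇒ ion charge 3−.
One 3+ cation balances one 3− anion.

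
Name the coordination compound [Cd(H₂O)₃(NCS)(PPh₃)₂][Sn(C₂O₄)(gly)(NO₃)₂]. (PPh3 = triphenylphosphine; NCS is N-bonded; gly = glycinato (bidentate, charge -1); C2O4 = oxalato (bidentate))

Cadmium is always +2 in its complexes; the cation's ligand charges sum to -1, so the complex cation is 1+.
A 1:1 salt means the anion carries the equal and opposite charge, 1−.
Anion: ligand charges sum to -5; for the ion to be 1−, Sn = +4.

triaquaisothiocyanatobis(triphenylphosphine)cadmium(II) (glycinato)dinitratooxalatostannate(IV)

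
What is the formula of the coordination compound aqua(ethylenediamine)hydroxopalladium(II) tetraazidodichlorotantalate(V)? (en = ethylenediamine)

Cation [Pd…]: ligand charges -1, Pd(II) ⇒ ion charge 1+.
Anion [Ta…]: ligand charges -6, Ta(V) ⇒ ion charge 1−.
One 1+ cation balances one 1− anion.

[Pd(en)(H2O)(OH)][TaCl2(N3)4]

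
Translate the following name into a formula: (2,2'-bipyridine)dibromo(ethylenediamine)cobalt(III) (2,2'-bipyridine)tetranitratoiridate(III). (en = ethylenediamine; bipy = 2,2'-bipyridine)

[Co(bipy)Br2(en)][Ir(bipy)(NO3)4]

Cation [Co…]: ligand charges -2, Co(III) ⇒ ion charge 1+.
Anion [Ir…]: ligand charges -4, Ir(III) ⇒ ion charge 1−.
One 1+ cation balances one 1− anion.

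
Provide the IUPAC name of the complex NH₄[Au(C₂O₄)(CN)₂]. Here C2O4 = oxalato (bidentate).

ammonium dicyanooxalatoaurate(III)

The 1 ammonium counter-ion carries a total charge of +1, so each complex ion is 1−.
Ligand charges: 1×oxalato (-2 each), 2×cyano (-1 each); total -4. So Au + (-4) = 1−, giving Au = +3.
Ligands are named alphabetically: cyano before oxalato.
The complex ion is anionic, so gold takes the -ate form aurate(III).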